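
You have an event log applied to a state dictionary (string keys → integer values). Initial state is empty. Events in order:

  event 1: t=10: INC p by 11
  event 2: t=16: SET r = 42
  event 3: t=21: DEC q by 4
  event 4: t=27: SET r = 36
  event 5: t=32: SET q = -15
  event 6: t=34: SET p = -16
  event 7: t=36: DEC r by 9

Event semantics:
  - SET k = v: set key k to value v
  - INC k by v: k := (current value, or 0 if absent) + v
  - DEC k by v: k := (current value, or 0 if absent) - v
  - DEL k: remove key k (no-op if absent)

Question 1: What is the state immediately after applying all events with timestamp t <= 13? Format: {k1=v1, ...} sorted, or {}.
Answer: {p=11}

Derivation:
Apply events with t <= 13 (1 events):
  after event 1 (t=10: INC p by 11): {p=11}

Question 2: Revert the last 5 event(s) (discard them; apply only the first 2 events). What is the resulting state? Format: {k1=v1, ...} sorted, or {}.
Keep first 2 events (discard last 5):
  after event 1 (t=10: INC p by 11): {p=11}
  after event 2 (t=16: SET r = 42): {p=11, r=42}

Answer: {p=11, r=42}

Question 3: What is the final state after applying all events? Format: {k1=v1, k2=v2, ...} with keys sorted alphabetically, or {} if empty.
  after event 1 (t=10: INC p by 11): {p=11}
  after event 2 (t=16: SET r = 42): {p=11, r=42}
  after event 3 (t=21: DEC q by 4): {p=11, q=-4, r=42}
  after event 4 (t=27: SET r = 36): {p=11, q=-4, r=36}
  after event 5 (t=32: SET q = -15): {p=11, q=-15, r=36}
  after event 6 (t=34: SET p = -16): {p=-16, q=-15, r=36}
  after event 7 (t=36: DEC r by 9): {p=-16, q=-15, r=27}

Answer: {p=-16, q=-15, r=27}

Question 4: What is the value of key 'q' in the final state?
Answer: -15

Derivation:
Track key 'q' through all 7 events:
  event 1 (t=10: INC p by 11): q unchanged
  event 2 (t=16: SET r = 42): q unchanged
  event 3 (t=21: DEC q by 4): q (absent) -> -4
  event 4 (t=27: SET r = 36): q unchanged
  event 5 (t=32: SET q = -15): q -4 -> -15
  event 6 (t=34: SET p = -16): q unchanged
  event 7 (t=36: DEC r by 9): q unchanged
Final: q = -15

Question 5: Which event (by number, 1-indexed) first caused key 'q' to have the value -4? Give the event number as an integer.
Looking for first event where q becomes -4:
  event 3: q (absent) -> -4  <-- first match

Answer: 3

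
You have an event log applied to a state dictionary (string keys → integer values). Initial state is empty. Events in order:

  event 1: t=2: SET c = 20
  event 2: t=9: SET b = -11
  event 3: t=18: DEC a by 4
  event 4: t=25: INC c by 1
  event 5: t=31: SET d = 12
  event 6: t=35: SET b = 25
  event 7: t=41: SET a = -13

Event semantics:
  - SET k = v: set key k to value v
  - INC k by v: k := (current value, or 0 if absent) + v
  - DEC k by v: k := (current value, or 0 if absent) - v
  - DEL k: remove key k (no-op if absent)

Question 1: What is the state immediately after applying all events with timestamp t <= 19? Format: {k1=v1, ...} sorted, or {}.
Answer: {a=-4, b=-11, c=20}

Derivation:
Apply events with t <= 19 (3 events):
  after event 1 (t=2: SET c = 20): {c=20}
  after event 2 (t=9: SET b = -11): {b=-11, c=20}
  after event 3 (t=18: DEC a by 4): {a=-4, b=-11, c=20}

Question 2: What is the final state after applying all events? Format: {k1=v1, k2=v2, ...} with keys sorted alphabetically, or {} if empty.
  after event 1 (t=2: SET c = 20): {c=20}
  after event 2 (t=9: SET b = -11): {b=-11, c=20}
  after event 3 (t=18: DEC a by 4): {a=-4, b=-11, c=20}
  after event 4 (t=25: INC c by 1): {a=-4, b=-11, c=21}
  after event 5 (t=31: SET d = 12): {a=-4, b=-11, c=21, d=12}
  after event 6 (t=35: SET b = 25): {a=-4, b=25, c=21, d=12}
  after event 7 (t=41: SET a = -13): {a=-13, b=25, c=21, d=12}

Answer: {a=-13, b=25, c=21, d=12}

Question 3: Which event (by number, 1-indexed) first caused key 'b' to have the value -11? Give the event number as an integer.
Answer: 2

Derivation:
Looking for first event where b becomes -11:
  event 2: b (absent) -> -11  <-- first match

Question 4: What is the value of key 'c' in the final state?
Answer: 21

Derivation:
Track key 'c' through all 7 events:
  event 1 (t=2: SET c = 20): c (absent) -> 20
  event 2 (t=9: SET b = -11): c unchanged
  event 3 (t=18: DEC a by 4): c unchanged
  event 4 (t=25: INC c by 1): c 20 -> 21
  event 5 (t=31: SET d = 12): c unchanged
  event 6 (t=35: SET b = 25): c unchanged
  event 7 (t=41: SET a = -13): c unchanged
Final: c = 21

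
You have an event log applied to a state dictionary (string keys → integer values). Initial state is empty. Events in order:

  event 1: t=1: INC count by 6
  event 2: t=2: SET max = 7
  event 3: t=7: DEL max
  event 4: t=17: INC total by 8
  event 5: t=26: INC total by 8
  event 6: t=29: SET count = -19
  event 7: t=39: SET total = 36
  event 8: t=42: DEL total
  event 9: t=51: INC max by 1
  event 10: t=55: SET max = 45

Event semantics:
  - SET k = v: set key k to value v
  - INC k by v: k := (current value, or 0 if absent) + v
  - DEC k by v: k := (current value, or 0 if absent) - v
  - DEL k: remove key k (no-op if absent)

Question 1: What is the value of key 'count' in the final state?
Track key 'count' through all 10 events:
  event 1 (t=1: INC count by 6): count (absent) -> 6
  event 2 (t=2: SET max = 7): count unchanged
  event 3 (t=7: DEL max): count unchanged
  event 4 (t=17: INC total by 8): count unchanged
  event 5 (t=26: INC total by 8): count unchanged
  event 6 (t=29: SET count = -19): count 6 -> -19
  event 7 (t=39: SET total = 36): count unchanged
  event 8 (t=42: DEL total): count unchanged
  event 9 (t=51: INC max by 1): count unchanged
  event 10 (t=55: SET max = 45): count unchanged
Final: count = -19

Answer: -19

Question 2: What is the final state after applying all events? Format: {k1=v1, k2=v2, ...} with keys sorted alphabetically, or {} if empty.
  after event 1 (t=1: INC count by 6): {count=6}
  after event 2 (t=2: SET max = 7): {count=6, max=7}
  after event 3 (t=7: DEL max): {count=6}
  after event 4 (t=17: INC total by 8): {count=6, total=8}
  after event 5 (t=26: INC total by 8): {count=6, total=16}
  after event 6 (t=29: SET count = -19): {count=-19, total=16}
  after event 7 (t=39: SET total = 36): {count=-19, total=36}
  after event 8 (t=42: DEL total): {count=-19}
  after event 9 (t=51: INC max by 1): {count=-19, max=1}
  after event 10 (t=55: SET max = 45): {count=-19, max=45}

Answer: {count=-19, max=45}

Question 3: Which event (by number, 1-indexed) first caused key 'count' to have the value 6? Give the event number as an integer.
Looking for first event where count becomes 6:
  event 1: count (absent) -> 6  <-- first match

Answer: 1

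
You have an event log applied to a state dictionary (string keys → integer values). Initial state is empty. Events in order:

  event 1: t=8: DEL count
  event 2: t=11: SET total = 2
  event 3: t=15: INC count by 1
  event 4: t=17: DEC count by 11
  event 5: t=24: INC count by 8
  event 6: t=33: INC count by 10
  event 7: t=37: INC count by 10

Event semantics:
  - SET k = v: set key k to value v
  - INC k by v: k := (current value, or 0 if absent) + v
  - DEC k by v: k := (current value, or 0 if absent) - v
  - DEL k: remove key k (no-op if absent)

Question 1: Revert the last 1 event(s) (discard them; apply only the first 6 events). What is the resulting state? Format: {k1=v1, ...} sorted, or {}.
Answer: {count=8, total=2}

Derivation:
Keep first 6 events (discard last 1):
  after event 1 (t=8: DEL count): {}
  after event 2 (t=11: SET total = 2): {total=2}
  after event 3 (t=15: INC count by 1): {count=1, total=2}
  after event 4 (t=17: DEC count by 11): {count=-10, total=2}
  after event 5 (t=24: INC count by 8): {count=-2, total=2}
  after event 6 (t=33: INC count by 10): {count=8, total=2}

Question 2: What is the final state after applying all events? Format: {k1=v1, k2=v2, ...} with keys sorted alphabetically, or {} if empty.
  after event 1 (t=8: DEL count): {}
  after event 2 (t=11: SET total = 2): {total=2}
  after event 3 (t=15: INC count by 1): {count=1, total=2}
  after event 4 (t=17: DEC count by 11): {count=-10, total=2}
  after event 5 (t=24: INC count by 8): {count=-2, total=2}
  after event 6 (t=33: INC count by 10): {count=8, total=2}
  after event 7 (t=37: INC count by 10): {count=18, total=2}

Answer: {count=18, total=2}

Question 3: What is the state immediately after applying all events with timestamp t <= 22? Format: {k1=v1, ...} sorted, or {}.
Answer: {count=-10, total=2}

Derivation:
Apply events with t <= 22 (4 events):
  after event 1 (t=8: DEL count): {}
  after event 2 (t=11: SET total = 2): {total=2}
  after event 3 (t=15: INC count by 1): {count=1, total=2}
  after event 4 (t=17: DEC count by 11): {count=-10, total=2}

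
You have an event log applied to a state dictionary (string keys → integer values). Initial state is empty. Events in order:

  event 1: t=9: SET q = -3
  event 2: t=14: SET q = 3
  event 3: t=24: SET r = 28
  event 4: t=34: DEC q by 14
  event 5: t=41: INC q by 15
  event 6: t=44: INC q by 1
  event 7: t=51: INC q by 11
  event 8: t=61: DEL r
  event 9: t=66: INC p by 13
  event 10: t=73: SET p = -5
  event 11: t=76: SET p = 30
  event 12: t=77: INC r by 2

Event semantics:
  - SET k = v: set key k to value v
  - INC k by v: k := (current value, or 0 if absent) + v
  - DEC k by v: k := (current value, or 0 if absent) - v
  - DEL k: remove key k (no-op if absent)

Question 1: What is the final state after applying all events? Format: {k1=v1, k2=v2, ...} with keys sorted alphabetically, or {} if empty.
Answer: {p=30, q=16, r=2}

Derivation:
  after event 1 (t=9: SET q = -3): {q=-3}
  after event 2 (t=14: SET q = 3): {q=3}
  after event 3 (t=24: SET r = 28): {q=3, r=28}
  after event 4 (t=34: DEC q by 14): {q=-11, r=28}
  after event 5 (t=41: INC q by 15): {q=4, r=28}
  after event 6 (t=44: INC q by 1): {q=5, r=28}
  after event 7 (t=51: INC q by 11): {q=16, r=28}
  after event 8 (t=61: DEL r): {q=16}
  after event 9 (t=66: INC p by 13): {p=13, q=16}
  after event 10 (t=73: SET p = -5): {p=-5, q=16}
  after event 11 (t=76: SET p = 30): {p=30, q=16}
  after event 12 (t=77: INC r by 2): {p=30, q=16, r=2}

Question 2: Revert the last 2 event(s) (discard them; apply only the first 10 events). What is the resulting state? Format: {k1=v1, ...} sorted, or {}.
Answer: {p=-5, q=16}

Derivation:
Keep first 10 events (discard last 2):
  after event 1 (t=9: SET q = -3): {q=-3}
  after event 2 (t=14: SET q = 3): {q=3}
  after event 3 (t=24: SET r = 28): {q=3, r=28}
  after event 4 (t=34: DEC q by 14): {q=-11, r=28}
  after event 5 (t=41: INC q by 15): {q=4, r=28}
  after event 6 (t=44: INC q by 1): {q=5, r=28}
  after event 7 (t=51: INC q by 11): {q=16, r=28}
  after event 8 (t=61: DEL r): {q=16}
  after event 9 (t=66: INC p by 13): {p=13, q=16}
  after event 10 (t=73: SET p = -5): {p=-5, q=16}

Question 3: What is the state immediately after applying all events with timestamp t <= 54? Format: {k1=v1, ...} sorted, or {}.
Answer: {q=16, r=28}

Derivation:
Apply events with t <= 54 (7 events):
  after event 1 (t=9: SET q = -3): {q=-3}
  after event 2 (t=14: SET q = 3): {q=3}
  after event 3 (t=24: SET r = 28): {q=3, r=28}
  after event 4 (t=34: DEC q by 14): {q=-11, r=28}
  after event 5 (t=41: INC q by 15): {q=4, r=28}
  after event 6 (t=44: INC q by 1): {q=5, r=28}
  after event 7 (t=51: INC q by 11): {q=16, r=28}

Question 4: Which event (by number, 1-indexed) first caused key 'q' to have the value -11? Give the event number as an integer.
Looking for first event where q becomes -11:
  event 1: q = -3
  event 2: q = 3
  event 3: q = 3
  event 4: q 3 -> -11  <-- first match

Answer: 4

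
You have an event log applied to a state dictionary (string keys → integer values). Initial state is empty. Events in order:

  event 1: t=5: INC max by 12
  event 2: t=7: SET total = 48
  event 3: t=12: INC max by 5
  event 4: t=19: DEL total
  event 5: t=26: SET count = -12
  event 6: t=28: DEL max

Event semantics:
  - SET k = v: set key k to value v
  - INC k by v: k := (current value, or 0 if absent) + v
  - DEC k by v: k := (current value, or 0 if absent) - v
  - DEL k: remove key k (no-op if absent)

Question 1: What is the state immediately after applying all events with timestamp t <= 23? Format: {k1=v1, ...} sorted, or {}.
Apply events with t <= 23 (4 events):
  after event 1 (t=5: INC max by 12): {max=12}
  after event 2 (t=7: SET total = 48): {max=12, total=48}
  after event 3 (t=12: INC max by 5): {max=17, total=48}
  after event 4 (t=19: DEL total): {max=17}

Answer: {max=17}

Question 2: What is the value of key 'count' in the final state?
Track key 'count' through all 6 events:
  event 1 (t=5: INC max by 12): count unchanged
  event 2 (t=7: SET total = 48): count unchanged
  event 3 (t=12: INC max by 5): count unchanged
  event 4 (t=19: DEL total): count unchanged
  event 5 (t=26: SET count = -12): count (absent) -> -12
  event 6 (t=28: DEL max): count unchanged
Final: count = -12

Answer: -12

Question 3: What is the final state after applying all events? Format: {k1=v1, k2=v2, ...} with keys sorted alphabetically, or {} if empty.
  after event 1 (t=5: INC max by 12): {max=12}
  after event 2 (t=7: SET total = 48): {max=12, total=48}
  after event 3 (t=12: INC max by 5): {max=17, total=48}
  after event 4 (t=19: DEL total): {max=17}
  after event 5 (t=26: SET count = -12): {count=-12, max=17}
  after event 6 (t=28: DEL max): {count=-12}

Answer: {count=-12}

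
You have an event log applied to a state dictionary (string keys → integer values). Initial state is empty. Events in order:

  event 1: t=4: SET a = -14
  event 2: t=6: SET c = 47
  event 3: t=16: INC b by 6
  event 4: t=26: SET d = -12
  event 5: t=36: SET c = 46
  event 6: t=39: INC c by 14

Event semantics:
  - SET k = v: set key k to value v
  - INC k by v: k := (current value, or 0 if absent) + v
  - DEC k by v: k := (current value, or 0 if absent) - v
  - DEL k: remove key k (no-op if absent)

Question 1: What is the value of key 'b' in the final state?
Track key 'b' through all 6 events:
  event 1 (t=4: SET a = -14): b unchanged
  event 2 (t=6: SET c = 47): b unchanged
  event 3 (t=16: INC b by 6): b (absent) -> 6
  event 4 (t=26: SET d = -12): b unchanged
  event 5 (t=36: SET c = 46): b unchanged
  event 6 (t=39: INC c by 14): b unchanged
Final: b = 6

Answer: 6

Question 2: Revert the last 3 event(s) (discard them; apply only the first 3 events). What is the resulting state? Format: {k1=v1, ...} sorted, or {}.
Answer: {a=-14, b=6, c=47}

Derivation:
Keep first 3 events (discard last 3):
  after event 1 (t=4: SET a = -14): {a=-14}
  after event 2 (t=6: SET c = 47): {a=-14, c=47}
  after event 3 (t=16: INC b by 6): {a=-14, b=6, c=47}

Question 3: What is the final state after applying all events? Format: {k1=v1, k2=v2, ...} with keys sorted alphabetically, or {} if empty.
  after event 1 (t=4: SET a = -14): {a=-14}
  after event 2 (t=6: SET c = 47): {a=-14, c=47}
  after event 3 (t=16: INC b by 6): {a=-14, b=6, c=47}
  after event 4 (t=26: SET d = -12): {a=-14, b=6, c=47, d=-12}
  after event 5 (t=36: SET c = 46): {a=-14, b=6, c=46, d=-12}
  after event 6 (t=39: INC c by 14): {a=-14, b=6, c=60, d=-12}

Answer: {a=-14, b=6, c=60, d=-12}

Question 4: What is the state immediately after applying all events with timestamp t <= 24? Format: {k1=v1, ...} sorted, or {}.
Answer: {a=-14, b=6, c=47}

Derivation:
Apply events with t <= 24 (3 events):
  after event 1 (t=4: SET a = -14): {a=-14}
  after event 2 (t=6: SET c = 47): {a=-14, c=47}
  after event 3 (t=16: INC b by 6): {a=-14, b=6, c=47}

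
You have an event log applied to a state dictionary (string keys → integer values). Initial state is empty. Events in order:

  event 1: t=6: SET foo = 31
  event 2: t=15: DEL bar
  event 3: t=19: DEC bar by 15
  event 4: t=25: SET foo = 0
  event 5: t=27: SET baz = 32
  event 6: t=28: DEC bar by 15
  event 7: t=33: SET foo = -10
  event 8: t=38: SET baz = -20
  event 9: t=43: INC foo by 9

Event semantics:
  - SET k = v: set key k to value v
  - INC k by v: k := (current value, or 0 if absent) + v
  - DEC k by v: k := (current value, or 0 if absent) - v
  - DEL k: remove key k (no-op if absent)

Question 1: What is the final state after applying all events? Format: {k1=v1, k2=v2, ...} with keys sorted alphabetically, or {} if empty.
Answer: {bar=-30, baz=-20, foo=-1}

Derivation:
  after event 1 (t=6: SET foo = 31): {foo=31}
  after event 2 (t=15: DEL bar): {foo=31}
  after event 3 (t=19: DEC bar by 15): {bar=-15, foo=31}
  after event 4 (t=25: SET foo = 0): {bar=-15, foo=0}
  after event 5 (t=27: SET baz = 32): {bar=-15, baz=32, foo=0}
  after event 6 (t=28: DEC bar by 15): {bar=-30, baz=32, foo=0}
  after event 7 (t=33: SET foo = -10): {bar=-30, baz=32, foo=-10}
  after event 8 (t=38: SET baz = -20): {bar=-30, baz=-20, foo=-10}
  after event 9 (t=43: INC foo by 9): {bar=-30, baz=-20, foo=-1}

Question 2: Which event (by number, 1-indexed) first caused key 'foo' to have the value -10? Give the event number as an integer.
Looking for first event where foo becomes -10:
  event 1: foo = 31
  event 2: foo = 31
  event 3: foo = 31
  event 4: foo = 0
  event 5: foo = 0
  event 6: foo = 0
  event 7: foo 0 -> -10  <-- first match

Answer: 7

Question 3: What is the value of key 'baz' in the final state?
Track key 'baz' through all 9 events:
  event 1 (t=6: SET foo = 31): baz unchanged
  event 2 (t=15: DEL bar): baz unchanged
  event 3 (t=19: DEC bar by 15): baz unchanged
  event 4 (t=25: SET foo = 0): baz unchanged
  event 5 (t=27: SET baz = 32): baz (absent) -> 32
  event 6 (t=28: DEC bar by 15): baz unchanged
  event 7 (t=33: SET foo = -10): baz unchanged
  event 8 (t=38: SET baz = -20): baz 32 -> -20
  event 9 (t=43: INC foo by 9): baz unchanged
Final: baz = -20

Answer: -20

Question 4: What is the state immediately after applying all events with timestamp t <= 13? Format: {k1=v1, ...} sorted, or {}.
Apply events with t <= 13 (1 events):
  after event 1 (t=6: SET foo = 31): {foo=31}

Answer: {foo=31}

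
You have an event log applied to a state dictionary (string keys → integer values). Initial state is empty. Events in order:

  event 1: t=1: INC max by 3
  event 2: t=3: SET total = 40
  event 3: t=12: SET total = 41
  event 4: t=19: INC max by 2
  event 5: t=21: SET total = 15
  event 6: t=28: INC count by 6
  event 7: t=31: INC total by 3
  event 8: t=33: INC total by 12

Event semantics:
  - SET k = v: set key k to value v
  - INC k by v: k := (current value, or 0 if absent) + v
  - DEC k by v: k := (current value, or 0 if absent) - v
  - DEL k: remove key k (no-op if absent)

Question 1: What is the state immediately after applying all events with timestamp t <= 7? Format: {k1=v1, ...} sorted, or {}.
Answer: {max=3, total=40}

Derivation:
Apply events with t <= 7 (2 events):
  after event 1 (t=1: INC max by 3): {max=3}
  after event 2 (t=3: SET total = 40): {max=3, total=40}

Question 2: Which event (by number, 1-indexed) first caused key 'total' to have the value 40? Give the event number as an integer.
Looking for first event where total becomes 40:
  event 2: total (absent) -> 40  <-- first match

Answer: 2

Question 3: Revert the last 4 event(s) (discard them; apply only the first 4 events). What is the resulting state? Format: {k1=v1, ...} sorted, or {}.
Keep first 4 events (discard last 4):
  after event 1 (t=1: INC max by 3): {max=3}
  after event 2 (t=3: SET total = 40): {max=3, total=40}
  after event 3 (t=12: SET total = 41): {max=3, total=41}
  after event 4 (t=19: INC max by 2): {max=5, total=41}

Answer: {max=5, total=41}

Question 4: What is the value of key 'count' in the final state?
Answer: 6

Derivation:
Track key 'count' through all 8 events:
  event 1 (t=1: INC max by 3): count unchanged
  event 2 (t=3: SET total = 40): count unchanged
  event 3 (t=12: SET total = 41): count unchanged
  event 4 (t=19: INC max by 2): count unchanged
  event 5 (t=21: SET total = 15): count unchanged
  event 6 (t=28: INC count by 6): count (absent) -> 6
  event 7 (t=31: INC total by 3): count unchanged
  event 8 (t=33: INC total by 12): count unchanged
Final: count = 6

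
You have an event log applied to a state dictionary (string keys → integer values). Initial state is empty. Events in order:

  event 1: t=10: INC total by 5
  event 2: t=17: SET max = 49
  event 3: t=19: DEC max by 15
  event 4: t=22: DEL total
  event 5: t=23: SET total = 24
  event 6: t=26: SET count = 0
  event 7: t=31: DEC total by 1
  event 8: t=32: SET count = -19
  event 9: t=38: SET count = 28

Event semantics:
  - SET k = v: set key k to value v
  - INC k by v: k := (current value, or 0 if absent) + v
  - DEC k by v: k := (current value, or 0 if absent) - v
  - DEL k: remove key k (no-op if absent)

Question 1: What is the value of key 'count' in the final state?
Track key 'count' through all 9 events:
  event 1 (t=10: INC total by 5): count unchanged
  event 2 (t=17: SET max = 49): count unchanged
  event 3 (t=19: DEC max by 15): count unchanged
  event 4 (t=22: DEL total): count unchanged
  event 5 (t=23: SET total = 24): count unchanged
  event 6 (t=26: SET count = 0): count (absent) -> 0
  event 7 (t=31: DEC total by 1): count unchanged
  event 8 (t=32: SET count = -19): count 0 -> -19
  event 9 (t=38: SET count = 28): count -19 -> 28
Final: count = 28

Answer: 28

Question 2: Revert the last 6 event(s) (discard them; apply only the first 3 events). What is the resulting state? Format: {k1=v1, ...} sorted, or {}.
Keep first 3 events (discard last 6):
  after event 1 (t=10: INC total by 5): {total=5}
  after event 2 (t=17: SET max = 49): {max=49, total=5}
  after event 3 (t=19: DEC max by 15): {max=34, total=5}

Answer: {max=34, total=5}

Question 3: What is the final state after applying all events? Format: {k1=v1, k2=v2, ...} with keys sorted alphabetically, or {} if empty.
Answer: {count=28, max=34, total=23}

Derivation:
  after event 1 (t=10: INC total by 5): {total=5}
  after event 2 (t=17: SET max = 49): {max=49, total=5}
  after event 3 (t=19: DEC max by 15): {max=34, total=5}
  after event 4 (t=22: DEL total): {max=34}
  after event 5 (t=23: SET total = 24): {max=34, total=24}
  after event 6 (t=26: SET count = 0): {count=0, max=34, total=24}
  after event 7 (t=31: DEC total by 1): {count=0, max=34, total=23}
  after event 8 (t=32: SET count = -19): {count=-19, max=34, total=23}
  after event 9 (t=38: SET count = 28): {count=28, max=34, total=23}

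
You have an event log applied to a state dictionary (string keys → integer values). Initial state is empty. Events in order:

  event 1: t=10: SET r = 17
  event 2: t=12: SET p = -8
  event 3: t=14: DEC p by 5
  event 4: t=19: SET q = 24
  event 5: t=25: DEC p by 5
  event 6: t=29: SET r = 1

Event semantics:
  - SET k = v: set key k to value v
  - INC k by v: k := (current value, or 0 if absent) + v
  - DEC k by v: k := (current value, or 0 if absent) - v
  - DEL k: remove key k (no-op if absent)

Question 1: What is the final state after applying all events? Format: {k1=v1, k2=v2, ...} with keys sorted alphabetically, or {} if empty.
Answer: {p=-18, q=24, r=1}

Derivation:
  after event 1 (t=10: SET r = 17): {r=17}
  after event 2 (t=12: SET p = -8): {p=-8, r=17}
  after event 3 (t=14: DEC p by 5): {p=-13, r=17}
  after event 4 (t=19: SET q = 24): {p=-13, q=24, r=17}
  after event 5 (t=25: DEC p by 5): {p=-18, q=24, r=17}
  after event 6 (t=29: SET r = 1): {p=-18, q=24, r=1}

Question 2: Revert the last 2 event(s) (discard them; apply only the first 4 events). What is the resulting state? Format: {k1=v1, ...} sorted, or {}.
Keep first 4 events (discard last 2):
  after event 1 (t=10: SET r = 17): {r=17}
  after event 2 (t=12: SET p = -8): {p=-8, r=17}
  after event 3 (t=14: DEC p by 5): {p=-13, r=17}
  after event 4 (t=19: SET q = 24): {p=-13, q=24, r=17}

Answer: {p=-13, q=24, r=17}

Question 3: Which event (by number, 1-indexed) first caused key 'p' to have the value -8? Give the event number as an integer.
Answer: 2

Derivation:
Looking for first event where p becomes -8:
  event 2: p (absent) -> -8  <-- first match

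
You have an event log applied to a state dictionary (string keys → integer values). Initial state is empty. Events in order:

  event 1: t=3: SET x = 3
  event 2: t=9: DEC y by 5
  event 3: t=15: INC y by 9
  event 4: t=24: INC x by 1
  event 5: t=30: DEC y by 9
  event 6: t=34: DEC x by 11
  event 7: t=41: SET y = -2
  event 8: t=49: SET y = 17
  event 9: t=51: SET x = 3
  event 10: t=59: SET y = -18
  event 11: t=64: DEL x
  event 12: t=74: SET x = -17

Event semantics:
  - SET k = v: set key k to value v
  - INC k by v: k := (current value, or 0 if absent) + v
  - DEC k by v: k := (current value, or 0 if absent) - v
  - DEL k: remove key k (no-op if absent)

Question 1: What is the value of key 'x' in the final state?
Answer: -17

Derivation:
Track key 'x' through all 12 events:
  event 1 (t=3: SET x = 3): x (absent) -> 3
  event 2 (t=9: DEC y by 5): x unchanged
  event 3 (t=15: INC y by 9): x unchanged
  event 4 (t=24: INC x by 1): x 3 -> 4
  event 5 (t=30: DEC y by 9): x unchanged
  event 6 (t=34: DEC x by 11): x 4 -> -7
  event 7 (t=41: SET y = -2): x unchanged
  event 8 (t=49: SET y = 17): x unchanged
  event 9 (t=51: SET x = 3): x -7 -> 3
  event 10 (t=59: SET y = -18): x unchanged
  event 11 (t=64: DEL x): x 3 -> (absent)
  event 12 (t=74: SET x = -17): x (absent) -> -17
Final: x = -17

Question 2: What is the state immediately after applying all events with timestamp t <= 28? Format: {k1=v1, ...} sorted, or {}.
Apply events with t <= 28 (4 events):
  after event 1 (t=3: SET x = 3): {x=3}
  after event 2 (t=9: DEC y by 5): {x=3, y=-5}
  after event 3 (t=15: INC y by 9): {x=3, y=4}
  after event 4 (t=24: INC x by 1): {x=4, y=4}

Answer: {x=4, y=4}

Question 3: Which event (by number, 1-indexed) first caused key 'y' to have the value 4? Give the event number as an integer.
Answer: 3

Derivation:
Looking for first event where y becomes 4:
  event 2: y = -5
  event 3: y -5 -> 4  <-- first match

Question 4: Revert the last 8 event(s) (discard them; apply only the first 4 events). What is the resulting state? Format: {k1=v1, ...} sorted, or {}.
Keep first 4 events (discard last 8):
  after event 1 (t=3: SET x = 3): {x=3}
  after event 2 (t=9: DEC y by 5): {x=3, y=-5}
  after event 3 (t=15: INC y by 9): {x=3, y=4}
  after event 4 (t=24: INC x by 1): {x=4, y=4}

Answer: {x=4, y=4}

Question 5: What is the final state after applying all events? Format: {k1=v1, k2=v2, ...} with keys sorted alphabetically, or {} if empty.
Answer: {x=-17, y=-18}

Derivation:
  after event 1 (t=3: SET x = 3): {x=3}
  after event 2 (t=9: DEC y by 5): {x=3, y=-5}
  after event 3 (t=15: INC y by 9): {x=3, y=4}
  after event 4 (t=24: INC x by 1): {x=4, y=4}
  after event 5 (t=30: DEC y by 9): {x=4, y=-5}
  after event 6 (t=34: DEC x by 11): {x=-7, y=-5}
  after event 7 (t=41: SET y = -2): {x=-7, y=-2}
  after event 8 (t=49: SET y = 17): {x=-7, y=17}
  after event 9 (t=51: SET x = 3): {x=3, y=17}
  after event 10 (t=59: SET y = -18): {x=3, y=-18}
  after event 11 (t=64: DEL x): {y=-18}
  after event 12 (t=74: SET x = -17): {x=-17, y=-18}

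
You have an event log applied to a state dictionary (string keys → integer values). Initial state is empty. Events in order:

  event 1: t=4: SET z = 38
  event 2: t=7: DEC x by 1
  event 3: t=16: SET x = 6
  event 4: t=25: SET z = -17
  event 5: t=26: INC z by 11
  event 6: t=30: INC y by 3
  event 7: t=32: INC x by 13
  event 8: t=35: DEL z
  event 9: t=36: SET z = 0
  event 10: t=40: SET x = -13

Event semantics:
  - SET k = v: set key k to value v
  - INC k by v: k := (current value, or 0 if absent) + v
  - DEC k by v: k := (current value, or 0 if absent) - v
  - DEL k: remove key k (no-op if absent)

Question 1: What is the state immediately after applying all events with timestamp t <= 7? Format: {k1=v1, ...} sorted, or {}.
Apply events with t <= 7 (2 events):
  after event 1 (t=4: SET z = 38): {z=38}
  after event 2 (t=7: DEC x by 1): {x=-1, z=38}

Answer: {x=-1, z=38}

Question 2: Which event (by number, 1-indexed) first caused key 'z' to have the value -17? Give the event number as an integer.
Looking for first event where z becomes -17:
  event 1: z = 38
  event 2: z = 38
  event 3: z = 38
  event 4: z 38 -> -17  <-- first match

Answer: 4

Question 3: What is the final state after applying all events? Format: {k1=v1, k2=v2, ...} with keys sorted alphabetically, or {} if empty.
Answer: {x=-13, y=3, z=0}

Derivation:
  after event 1 (t=4: SET z = 38): {z=38}
  after event 2 (t=7: DEC x by 1): {x=-1, z=38}
  after event 3 (t=16: SET x = 6): {x=6, z=38}
  after event 4 (t=25: SET z = -17): {x=6, z=-17}
  after event 5 (t=26: INC z by 11): {x=6, z=-6}
  after event 6 (t=30: INC y by 3): {x=6, y=3, z=-6}
  after event 7 (t=32: INC x by 13): {x=19, y=3, z=-6}
  after event 8 (t=35: DEL z): {x=19, y=3}
  after event 9 (t=36: SET z = 0): {x=19, y=3, z=0}
  after event 10 (t=40: SET x = -13): {x=-13, y=3, z=0}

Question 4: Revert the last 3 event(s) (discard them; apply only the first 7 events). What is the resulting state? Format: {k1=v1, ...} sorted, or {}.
Answer: {x=19, y=3, z=-6}

Derivation:
Keep first 7 events (discard last 3):
  after event 1 (t=4: SET z = 38): {z=38}
  after event 2 (t=7: DEC x by 1): {x=-1, z=38}
  after event 3 (t=16: SET x = 6): {x=6, z=38}
  after event 4 (t=25: SET z = -17): {x=6, z=-17}
  after event 5 (t=26: INC z by 11): {x=6, z=-6}
  after event 6 (t=30: INC y by 3): {x=6, y=3, z=-6}
  after event 7 (t=32: INC x by 13): {x=19, y=3, z=-6}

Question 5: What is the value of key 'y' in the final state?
Track key 'y' through all 10 events:
  event 1 (t=4: SET z = 38): y unchanged
  event 2 (t=7: DEC x by 1): y unchanged
  event 3 (t=16: SET x = 6): y unchanged
  event 4 (t=25: SET z = -17): y unchanged
  event 5 (t=26: INC z by 11): y unchanged
  event 6 (t=30: INC y by 3): y (absent) -> 3
  event 7 (t=32: INC x by 13): y unchanged
  event 8 (t=35: DEL z): y unchanged
  event 9 (t=36: SET z = 0): y unchanged
  event 10 (t=40: SET x = -13): y unchanged
Final: y = 3

Answer: 3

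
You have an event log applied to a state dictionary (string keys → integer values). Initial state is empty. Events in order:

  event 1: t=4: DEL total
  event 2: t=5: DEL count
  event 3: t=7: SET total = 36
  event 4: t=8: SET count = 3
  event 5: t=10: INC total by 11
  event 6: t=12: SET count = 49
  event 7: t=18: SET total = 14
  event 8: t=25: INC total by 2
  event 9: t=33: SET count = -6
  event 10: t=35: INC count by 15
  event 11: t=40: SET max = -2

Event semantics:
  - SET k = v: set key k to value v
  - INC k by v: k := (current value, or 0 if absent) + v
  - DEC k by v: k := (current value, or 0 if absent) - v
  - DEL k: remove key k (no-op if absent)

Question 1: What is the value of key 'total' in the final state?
Answer: 16

Derivation:
Track key 'total' through all 11 events:
  event 1 (t=4: DEL total): total (absent) -> (absent)
  event 2 (t=5: DEL count): total unchanged
  event 3 (t=7: SET total = 36): total (absent) -> 36
  event 4 (t=8: SET count = 3): total unchanged
  event 5 (t=10: INC total by 11): total 36 -> 47
  event 6 (t=12: SET count = 49): total unchanged
  event 7 (t=18: SET total = 14): total 47 -> 14
  event 8 (t=25: INC total by 2): total 14 -> 16
  event 9 (t=33: SET count = -6): total unchanged
  event 10 (t=35: INC count by 15): total unchanged
  event 11 (t=40: SET max = -2): total unchanged
Final: total = 16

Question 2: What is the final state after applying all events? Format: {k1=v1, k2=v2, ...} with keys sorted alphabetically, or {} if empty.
  after event 1 (t=4: DEL total): {}
  after event 2 (t=5: DEL count): {}
  after event 3 (t=7: SET total = 36): {total=36}
  after event 4 (t=8: SET count = 3): {count=3, total=36}
  after event 5 (t=10: INC total by 11): {count=3, total=47}
  after event 6 (t=12: SET count = 49): {count=49, total=47}
  after event 7 (t=18: SET total = 14): {count=49, total=14}
  after event 8 (t=25: INC total by 2): {count=49, total=16}
  after event 9 (t=33: SET count = -6): {count=-6, total=16}
  after event 10 (t=35: INC count by 15): {count=9, total=16}
  after event 11 (t=40: SET max = -2): {count=9, max=-2, total=16}

Answer: {count=9, max=-2, total=16}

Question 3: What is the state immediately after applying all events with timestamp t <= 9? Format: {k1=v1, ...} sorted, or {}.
Apply events with t <= 9 (4 events):
  after event 1 (t=4: DEL total): {}
  after event 2 (t=5: DEL count): {}
  after event 3 (t=7: SET total = 36): {total=36}
  after event 4 (t=8: SET count = 3): {count=3, total=36}

Answer: {count=3, total=36}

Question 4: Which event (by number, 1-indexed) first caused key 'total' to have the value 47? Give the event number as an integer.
Looking for first event where total becomes 47:
  event 3: total = 36
  event 4: total = 36
  event 5: total 36 -> 47  <-- first match

Answer: 5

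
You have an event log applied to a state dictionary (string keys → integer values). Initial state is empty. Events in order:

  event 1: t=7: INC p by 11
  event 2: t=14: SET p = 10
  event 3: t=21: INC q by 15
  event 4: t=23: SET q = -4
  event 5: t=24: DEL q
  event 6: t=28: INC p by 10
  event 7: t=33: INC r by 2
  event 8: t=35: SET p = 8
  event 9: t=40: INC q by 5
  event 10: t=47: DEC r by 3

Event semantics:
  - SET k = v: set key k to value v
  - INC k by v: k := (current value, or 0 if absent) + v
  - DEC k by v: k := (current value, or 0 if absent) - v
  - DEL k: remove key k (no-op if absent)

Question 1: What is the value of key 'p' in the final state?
Answer: 8

Derivation:
Track key 'p' through all 10 events:
  event 1 (t=7: INC p by 11): p (absent) -> 11
  event 2 (t=14: SET p = 10): p 11 -> 10
  event 3 (t=21: INC q by 15): p unchanged
  event 4 (t=23: SET q = -4): p unchanged
  event 5 (t=24: DEL q): p unchanged
  event 6 (t=28: INC p by 10): p 10 -> 20
  event 7 (t=33: INC r by 2): p unchanged
  event 8 (t=35: SET p = 8): p 20 -> 8
  event 9 (t=40: INC q by 5): p unchanged
  event 10 (t=47: DEC r by 3): p unchanged
Final: p = 8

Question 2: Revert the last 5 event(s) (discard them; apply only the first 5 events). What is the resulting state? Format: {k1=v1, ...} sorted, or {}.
Keep first 5 events (discard last 5):
  after event 1 (t=7: INC p by 11): {p=11}
  after event 2 (t=14: SET p = 10): {p=10}
  after event 3 (t=21: INC q by 15): {p=10, q=15}
  after event 4 (t=23: SET q = -4): {p=10, q=-4}
  after event 5 (t=24: DEL q): {p=10}

Answer: {p=10}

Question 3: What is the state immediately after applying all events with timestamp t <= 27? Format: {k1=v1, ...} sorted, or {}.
Answer: {p=10}

Derivation:
Apply events with t <= 27 (5 events):
  after event 1 (t=7: INC p by 11): {p=11}
  after event 2 (t=14: SET p = 10): {p=10}
  after event 3 (t=21: INC q by 15): {p=10, q=15}
  after event 4 (t=23: SET q = -4): {p=10, q=-4}
  after event 5 (t=24: DEL q): {p=10}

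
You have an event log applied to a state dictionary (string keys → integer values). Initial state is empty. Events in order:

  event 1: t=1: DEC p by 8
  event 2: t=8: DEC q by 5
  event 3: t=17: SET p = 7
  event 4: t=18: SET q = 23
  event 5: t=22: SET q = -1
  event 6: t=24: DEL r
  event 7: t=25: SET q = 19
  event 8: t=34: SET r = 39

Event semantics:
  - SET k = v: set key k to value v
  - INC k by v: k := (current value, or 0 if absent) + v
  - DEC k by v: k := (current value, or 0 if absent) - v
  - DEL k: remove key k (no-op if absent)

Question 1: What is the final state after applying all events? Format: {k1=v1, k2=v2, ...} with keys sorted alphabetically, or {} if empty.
  after event 1 (t=1: DEC p by 8): {p=-8}
  after event 2 (t=8: DEC q by 5): {p=-8, q=-5}
  after event 3 (t=17: SET p = 7): {p=7, q=-5}
  after event 4 (t=18: SET q = 23): {p=7, q=23}
  after event 5 (t=22: SET q = -1): {p=7, q=-1}
  after event 6 (t=24: DEL r): {p=7, q=-1}
  after event 7 (t=25: SET q = 19): {p=7, q=19}
  after event 8 (t=34: SET r = 39): {p=7, q=19, r=39}

Answer: {p=7, q=19, r=39}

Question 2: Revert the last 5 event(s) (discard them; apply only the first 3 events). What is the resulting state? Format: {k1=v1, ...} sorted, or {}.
Keep first 3 events (discard last 5):
  after event 1 (t=1: DEC p by 8): {p=-8}
  after event 2 (t=8: DEC q by 5): {p=-8, q=-5}
  after event 3 (t=17: SET p = 7): {p=7, q=-5}

Answer: {p=7, q=-5}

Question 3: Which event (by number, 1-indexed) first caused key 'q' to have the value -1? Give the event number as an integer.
Looking for first event where q becomes -1:
  event 2: q = -5
  event 3: q = -5
  event 4: q = 23
  event 5: q 23 -> -1  <-- first match

Answer: 5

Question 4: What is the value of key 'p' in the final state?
Answer: 7

Derivation:
Track key 'p' through all 8 events:
  event 1 (t=1: DEC p by 8): p (absent) -> -8
  event 2 (t=8: DEC q by 5): p unchanged
  event 3 (t=17: SET p = 7): p -8 -> 7
  event 4 (t=18: SET q = 23): p unchanged
  event 5 (t=22: SET q = -1): p unchanged
  event 6 (t=24: DEL r): p unchanged
  event 7 (t=25: SET q = 19): p unchanged
  event 8 (t=34: SET r = 39): p unchanged
Final: p = 7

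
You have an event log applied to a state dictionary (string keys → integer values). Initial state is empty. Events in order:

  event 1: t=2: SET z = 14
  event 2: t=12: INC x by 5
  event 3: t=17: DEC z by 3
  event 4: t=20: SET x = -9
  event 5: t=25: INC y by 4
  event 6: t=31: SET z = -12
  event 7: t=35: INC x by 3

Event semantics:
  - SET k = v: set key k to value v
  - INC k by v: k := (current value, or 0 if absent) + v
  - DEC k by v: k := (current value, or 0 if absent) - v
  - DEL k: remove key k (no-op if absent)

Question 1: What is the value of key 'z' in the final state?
Track key 'z' through all 7 events:
  event 1 (t=2: SET z = 14): z (absent) -> 14
  event 2 (t=12: INC x by 5): z unchanged
  event 3 (t=17: DEC z by 3): z 14 -> 11
  event 4 (t=20: SET x = -9): z unchanged
  event 5 (t=25: INC y by 4): z unchanged
  event 6 (t=31: SET z = -12): z 11 -> -12
  event 7 (t=35: INC x by 3): z unchanged
Final: z = -12

Answer: -12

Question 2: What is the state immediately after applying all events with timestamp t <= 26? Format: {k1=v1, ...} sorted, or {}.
Answer: {x=-9, y=4, z=11}

Derivation:
Apply events with t <= 26 (5 events):
  after event 1 (t=2: SET z = 14): {z=14}
  after event 2 (t=12: INC x by 5): {x=5, z=14}
  after event 3 (t=17: DEC z by 3): {x=5, z=11}
  after event 4 (t=20: SET x = -9): {x=-9, z=11}
  after event 5 (t=25: INC y by 4): {x=-9, y=4, z=11}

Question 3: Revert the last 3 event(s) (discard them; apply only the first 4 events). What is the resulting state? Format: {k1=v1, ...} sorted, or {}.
Answer: {x=-9, z=11}

Derivation:
Keep first 4 events (discard last 3):
  after event 1 (t=2: SET z = 14): {z=14}
  after event 2 (t=12: INC x by 5): {x=5, z=14}
  after event 3 (t=17: DEC z by 3): {x=5, z=11}
  after event 4 (t=20: SET x = -9): {x=-9, z=11}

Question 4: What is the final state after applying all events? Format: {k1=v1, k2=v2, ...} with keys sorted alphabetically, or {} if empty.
Answer: {x=-6, y=4, z=-12}

Derivation:
  after event 1 (t=2: SET z = 14): {z=14}
  after event 2 (t=12: INC x by 5): {x=5, z=14}
  after event 3 (t=17: DEC z by 3): {x=5, z=11}
  after event 4 (t=20: SET x = -9): {x=-9, z=11}
  after event 5 (t=25: INC y by 4): {x=-9, y=4, z=11}
  after event 6 (t=31: SET z = -12): {x=-9, y=4, z=-12}
  after event 7 (t=35: INC x by 3): {x=-6, y=4, z=-12}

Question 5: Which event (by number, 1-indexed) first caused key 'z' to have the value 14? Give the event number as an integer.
Answer: 1

Derivation:
Looking for first event where z becomes 14:
  event 1: z (absent) -> 14  <-- first match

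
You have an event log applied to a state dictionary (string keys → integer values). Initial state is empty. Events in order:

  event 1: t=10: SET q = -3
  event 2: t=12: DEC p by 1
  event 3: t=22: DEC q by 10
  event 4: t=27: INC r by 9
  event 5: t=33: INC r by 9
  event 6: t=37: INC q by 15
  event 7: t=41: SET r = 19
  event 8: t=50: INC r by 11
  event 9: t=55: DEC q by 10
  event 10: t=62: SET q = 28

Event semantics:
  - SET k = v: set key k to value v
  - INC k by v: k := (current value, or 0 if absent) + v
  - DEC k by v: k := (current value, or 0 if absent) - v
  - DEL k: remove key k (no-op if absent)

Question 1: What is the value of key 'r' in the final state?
Track key 'r' through all 10 events:
  event 1 (t=10: SET q = -3): r unchanged
  event 2 (t=12: DEC p by 1): r unchanged
  event 3 (t=22: DEC q by 10): r unchanged
  event 4 (t=27: INC r by 9): r (absent) -> 9
  event 5 (t=33: INC r by 9): r 9 -> 18
  event 6 (t=37: INC q by 15): r unchanged
  event 7 (t=41: SET r = 19): r 18 -> 19
  event 8 (t=50: INC r by 11): r 19 -> 30
  event 9 (t=55: DEC q by 10): r unchanged
  event 10 (t=62: SET q = 28): r unchanged
Final: r = 30

Answer: 30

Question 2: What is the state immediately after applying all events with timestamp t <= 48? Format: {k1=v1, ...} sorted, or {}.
Apply events with t <= 48 (7 events):
  after event 1 (t=10: SET q = -3): {q=-3}
  after event 2 (t=12: DEC p by 1): {p=-1, q=-3}
  after event 3 (t=22: DEC q by 10): {p=-1, q=-13}
  after event 4 (t=27: INC r by 9): {p=-1, q=-13, r=9}
  after event 5 (t=33: INC r by 9): {p=-1, q=-13, r=18}
  after event 6 (t=37: INC q by 15): {p=-1, q=2, r=18}
  after event 7 (t=41: SET r = 19): {p=-1, q=2, r=19}

Answer: {p=-1, q=2, r=19}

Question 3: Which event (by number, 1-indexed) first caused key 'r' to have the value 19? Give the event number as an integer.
Looking for first event where r becomes 19:
  event 4: r = 9
  event 5: r = 18
  event 6: r = 18
  event 7: r 18 -> 19  <-- first match

Answer: 7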